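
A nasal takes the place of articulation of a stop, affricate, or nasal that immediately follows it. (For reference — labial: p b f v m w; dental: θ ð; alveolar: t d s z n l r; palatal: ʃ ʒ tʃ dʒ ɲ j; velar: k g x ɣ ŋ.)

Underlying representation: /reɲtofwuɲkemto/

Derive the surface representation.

/ɲ/ before /t/ (alveolar) → [n]
/ɲ/ before /k/ (velar) → [ŋ]
/m/ before /t/ (alveolar) → [n]

[rentofwuŋkento]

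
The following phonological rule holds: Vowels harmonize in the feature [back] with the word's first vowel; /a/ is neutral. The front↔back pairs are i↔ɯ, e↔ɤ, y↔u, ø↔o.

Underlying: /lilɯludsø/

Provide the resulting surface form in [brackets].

/ɯ/ harmonizes with /i/ ([-back]) → [i]
/u/ harmonizes with /i/ ([-back]) → [y]

[lililydsø]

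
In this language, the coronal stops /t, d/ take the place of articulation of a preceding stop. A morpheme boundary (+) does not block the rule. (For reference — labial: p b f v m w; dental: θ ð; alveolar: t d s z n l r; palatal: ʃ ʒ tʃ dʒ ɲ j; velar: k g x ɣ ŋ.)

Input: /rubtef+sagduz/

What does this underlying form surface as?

[rubpef+sagguz]

/t/ after /b/ (labial) → [p]
/d/ after /g/ (velar) → [g]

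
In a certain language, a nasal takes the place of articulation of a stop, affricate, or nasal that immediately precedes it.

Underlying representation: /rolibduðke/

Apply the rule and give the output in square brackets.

no segment meets the rule's conditions; no change.

[rolibduðke]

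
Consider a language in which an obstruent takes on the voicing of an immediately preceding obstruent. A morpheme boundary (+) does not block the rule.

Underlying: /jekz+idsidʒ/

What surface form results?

/z/ after /k/ (voiceless) → [s]
/s/ after /d/ (voiced) → [z]

[jeks+idzidʒ]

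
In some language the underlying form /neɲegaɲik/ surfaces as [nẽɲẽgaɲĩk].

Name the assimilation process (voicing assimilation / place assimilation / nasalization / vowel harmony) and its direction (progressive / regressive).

/e/→[ẽ] /e/→[ẽ] /i/→[ĩ].
Each target copies a feature from the preceding segment, so the direction is progressive.

nasalization, progressive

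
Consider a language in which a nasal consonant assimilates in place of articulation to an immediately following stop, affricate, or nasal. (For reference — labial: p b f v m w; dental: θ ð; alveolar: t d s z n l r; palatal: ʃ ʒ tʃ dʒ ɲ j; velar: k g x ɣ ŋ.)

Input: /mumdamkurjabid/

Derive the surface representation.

/m/ before /d/ (alveolar) → [n]
/m/ before /k/ (velar) → [ŋ]

[mundaŋkurjabid]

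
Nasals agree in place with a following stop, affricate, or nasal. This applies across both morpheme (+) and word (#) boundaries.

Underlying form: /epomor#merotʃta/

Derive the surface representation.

[epomor#merotʃta]

no segment meets the rule's conditions; no change.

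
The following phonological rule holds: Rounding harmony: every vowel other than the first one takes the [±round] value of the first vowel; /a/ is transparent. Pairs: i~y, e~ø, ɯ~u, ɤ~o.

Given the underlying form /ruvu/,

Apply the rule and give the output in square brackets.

[ruvu]

no segment meets the rule's conditions; no change.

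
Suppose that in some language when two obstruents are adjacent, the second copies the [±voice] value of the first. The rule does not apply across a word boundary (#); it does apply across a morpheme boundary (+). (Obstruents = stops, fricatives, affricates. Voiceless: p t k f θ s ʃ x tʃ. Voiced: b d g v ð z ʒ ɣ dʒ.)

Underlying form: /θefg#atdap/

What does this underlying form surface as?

/g/ after /f/ (voiceless) → [k]
/d/ after /t/ (voiceless) → [t]

[θefk#attap]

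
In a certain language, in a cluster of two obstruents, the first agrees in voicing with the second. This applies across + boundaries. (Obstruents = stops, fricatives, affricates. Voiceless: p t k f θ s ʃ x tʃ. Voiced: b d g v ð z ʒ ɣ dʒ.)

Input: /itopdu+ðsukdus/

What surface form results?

/p/ before /d/ (voiced) → [b]
/ð/ before /s/ (voiceless) → [θ]
/k/ before /d/ (voiced) → [g]

[itobdu+θsugdus]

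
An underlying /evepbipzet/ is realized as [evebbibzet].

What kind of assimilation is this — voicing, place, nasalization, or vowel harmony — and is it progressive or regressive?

/p/→[b] /p/→[b].
Each target copies a feature from the following segment, so the direction is regressive.

voicing assimilation, regressive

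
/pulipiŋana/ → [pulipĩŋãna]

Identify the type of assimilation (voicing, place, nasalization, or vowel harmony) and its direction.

/i/→[ĩ] /a/→[ã].
Each target copies a feature from the following segment, so the direction is regressive.

nasalization, regressive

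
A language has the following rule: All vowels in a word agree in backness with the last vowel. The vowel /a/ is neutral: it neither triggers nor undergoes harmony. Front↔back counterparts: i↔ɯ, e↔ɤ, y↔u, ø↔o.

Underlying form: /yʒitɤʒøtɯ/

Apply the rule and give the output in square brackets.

/y/ harmonizes with /ɯ/ ([+back]) → [u]
/i/ harmonizes with /ɯ/ ([+back]) → [ɯ]
/ø/ harmonizes with /ɯ/ ([+back]) → [o]

[uʒɯtɤʒotɯ]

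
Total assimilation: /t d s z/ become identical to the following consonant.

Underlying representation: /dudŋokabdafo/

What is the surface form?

[duŋŋokabdafo]

/d/ before /ŋ/ → [ŋ] (total assimilation)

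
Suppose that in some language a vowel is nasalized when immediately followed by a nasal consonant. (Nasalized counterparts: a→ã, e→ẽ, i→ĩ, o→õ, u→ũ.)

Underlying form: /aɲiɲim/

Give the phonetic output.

/a/ before nasal /ɲ/ → [ã]
/i/ before nasal /ɲ/ → [ĩ]
/i/ before nasal /m/ → [ĩ]

[ãɲĩɲĩm]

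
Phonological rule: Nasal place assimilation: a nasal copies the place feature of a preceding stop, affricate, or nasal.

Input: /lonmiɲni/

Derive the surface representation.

/m/ after /n/ (alveolar) → [n]
/n/ after /ɲ/ (palatal) → [ɲ]

[lonniɲɲi]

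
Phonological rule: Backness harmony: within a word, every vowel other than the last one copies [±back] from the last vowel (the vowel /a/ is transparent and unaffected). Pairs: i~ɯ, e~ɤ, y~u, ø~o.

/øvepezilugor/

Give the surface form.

/ø/ harmonizes with /o/ ([+back]) → [o]
/e/ harmonizes with /o/ ([+back]) → [ɤ]
/e/ harmonizes with /o/ ([+back]) → [ɤ]
/i/ harmonizes with /o/ ([+back]) → [ɯ]

[ovɤpɤzɯlugor]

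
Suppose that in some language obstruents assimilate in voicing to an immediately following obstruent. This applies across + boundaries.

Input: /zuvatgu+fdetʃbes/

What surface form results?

[zuvadgu+vdedʒbes]

/t/ before /g/ (voiced) → [d]
/f/ before /d/ (voiced) → [v]
/tʃ/ before /b/ (voiced) → [dʒ]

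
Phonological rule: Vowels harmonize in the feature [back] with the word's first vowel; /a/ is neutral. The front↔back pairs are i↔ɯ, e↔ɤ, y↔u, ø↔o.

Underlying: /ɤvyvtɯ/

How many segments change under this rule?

1

/y/ harmonizes with /ɤ/ ([+back]) → [u]
1 segment changes.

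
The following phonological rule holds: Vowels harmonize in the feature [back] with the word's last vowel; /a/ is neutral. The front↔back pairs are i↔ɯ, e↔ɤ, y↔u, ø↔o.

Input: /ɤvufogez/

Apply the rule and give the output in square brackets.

/ɤ/ harmonizes with /e/ ([-back]) → [e]
/u/ harmonizes with /e/ ([-back]) → [y]
/o/ harmonizes with /e/ ([-back]) → [ø]

[evyføgez]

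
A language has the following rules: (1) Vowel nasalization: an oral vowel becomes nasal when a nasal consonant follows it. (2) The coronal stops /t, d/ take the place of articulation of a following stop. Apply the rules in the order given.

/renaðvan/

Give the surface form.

[rẽnaðvãn]

Rule 1: /e/ before nasal /n/ → [ẽ]
Rule 1: /a/ before nasal /n/ → [ã]
After rule 1: rẽnaðvãn
Rule 2: no segment meets the rule's conditions; no change.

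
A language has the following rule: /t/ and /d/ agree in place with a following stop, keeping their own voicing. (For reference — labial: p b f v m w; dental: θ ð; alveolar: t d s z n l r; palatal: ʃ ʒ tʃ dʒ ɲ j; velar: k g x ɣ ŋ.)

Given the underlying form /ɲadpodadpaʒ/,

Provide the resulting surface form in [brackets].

[ɲabpodabpaʒ]

/d/ before /p/ (labial) → [b]
/d/ before /p/ (labial) → [b]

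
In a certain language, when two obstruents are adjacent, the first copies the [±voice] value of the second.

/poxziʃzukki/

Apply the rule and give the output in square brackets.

/x/ before /z/ (voiced) → [ɣ]
/ʃ/ before /z/ (voiced) → [ʒ]

[poɣziʒzukki]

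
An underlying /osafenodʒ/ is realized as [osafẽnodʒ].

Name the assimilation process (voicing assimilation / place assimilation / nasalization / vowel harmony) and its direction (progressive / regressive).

nasalization, regressive

/e/→[ẽ].
Each target copies a feature from the following segment, so the direction is regressive.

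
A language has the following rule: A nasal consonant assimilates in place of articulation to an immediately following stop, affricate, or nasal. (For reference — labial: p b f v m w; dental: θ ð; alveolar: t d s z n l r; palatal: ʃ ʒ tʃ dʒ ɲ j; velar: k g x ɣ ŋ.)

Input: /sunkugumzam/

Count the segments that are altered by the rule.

/n/ before /k/ (velar) → [ŋ]
1 segment changes.

1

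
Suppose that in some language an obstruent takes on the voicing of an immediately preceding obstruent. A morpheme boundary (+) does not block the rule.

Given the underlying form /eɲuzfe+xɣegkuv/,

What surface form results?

/f/ after /z/ (voiced) → [v]
/ɣ/ after /x/ (voiceless) → [x]
/k/ after /g/ (voiced) → [g]

[eɲuzve+xxegguv]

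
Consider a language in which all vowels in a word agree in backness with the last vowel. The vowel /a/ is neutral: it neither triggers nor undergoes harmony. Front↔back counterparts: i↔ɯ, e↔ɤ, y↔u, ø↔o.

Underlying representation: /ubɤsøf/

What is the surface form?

/u/ harmonizes with /ø/ ([-back]) → [y]
/ɤ/ harmonizes with /ø/ ([-back]) → [e]

[ybesøf]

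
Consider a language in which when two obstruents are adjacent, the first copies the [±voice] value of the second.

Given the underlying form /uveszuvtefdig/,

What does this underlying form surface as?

/s/ before /z/ (voiced) → [z]
/v/ before /t/ (voiceless) → [f]
/f/ before /d/ (voiced) → [v]

[uvezzuftevdig]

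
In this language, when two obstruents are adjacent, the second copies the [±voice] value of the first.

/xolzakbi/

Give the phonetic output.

[xolzakpi]

/b/ after /k/ (voiceless) → [p]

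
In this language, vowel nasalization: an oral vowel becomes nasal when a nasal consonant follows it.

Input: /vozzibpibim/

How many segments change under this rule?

/i/ before nasal /m/ → [ĩ]
1 segment changes.

1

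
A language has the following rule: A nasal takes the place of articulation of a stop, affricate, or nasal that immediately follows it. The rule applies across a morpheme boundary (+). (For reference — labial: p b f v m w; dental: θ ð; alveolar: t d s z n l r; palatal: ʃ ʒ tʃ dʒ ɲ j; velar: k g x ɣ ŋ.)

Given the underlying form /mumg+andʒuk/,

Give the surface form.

/m/ before /g/ (velar) → [ŋ]
/n/ before /dʒ/ (palatal) → [ɲ]

[muŋg+aɲdʒuk]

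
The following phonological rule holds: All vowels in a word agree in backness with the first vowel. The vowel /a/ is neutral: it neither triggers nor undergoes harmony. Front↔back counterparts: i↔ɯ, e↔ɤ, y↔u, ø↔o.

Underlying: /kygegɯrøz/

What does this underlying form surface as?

[kygegirøz]

/ɯ/ harmonizes with /y/ ([-back]) → [i]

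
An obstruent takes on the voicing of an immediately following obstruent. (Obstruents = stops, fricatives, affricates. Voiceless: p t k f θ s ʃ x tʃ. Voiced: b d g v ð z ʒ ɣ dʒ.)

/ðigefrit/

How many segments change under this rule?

No segment meets the rule's conditions.

0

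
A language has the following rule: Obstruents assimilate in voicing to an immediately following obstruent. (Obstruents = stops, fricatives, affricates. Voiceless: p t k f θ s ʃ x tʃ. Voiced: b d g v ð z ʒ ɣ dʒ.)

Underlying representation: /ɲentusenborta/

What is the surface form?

no segment meets the rule's conditions; no change.

[ɲentusenborta]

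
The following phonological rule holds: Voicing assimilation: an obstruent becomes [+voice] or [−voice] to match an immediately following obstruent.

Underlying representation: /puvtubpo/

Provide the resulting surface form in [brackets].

[puftuppo]

/v/ before /t/ (voiceless) → [f]
/b/ before /p/ (voiceless) → [p]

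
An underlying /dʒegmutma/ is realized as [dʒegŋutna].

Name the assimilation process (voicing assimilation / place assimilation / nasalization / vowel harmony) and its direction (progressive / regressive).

/m/→[ŋ] /m/→[n].
Each target copies a feature from the preceding segment, so the direction is progressive.

place assimilation, progressive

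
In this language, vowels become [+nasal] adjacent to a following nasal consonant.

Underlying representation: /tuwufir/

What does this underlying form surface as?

no segment meets the rule's conditions; no change.

[tuwufir]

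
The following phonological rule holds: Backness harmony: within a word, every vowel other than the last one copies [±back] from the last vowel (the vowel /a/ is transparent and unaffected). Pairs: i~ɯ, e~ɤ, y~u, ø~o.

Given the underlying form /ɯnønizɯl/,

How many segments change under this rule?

2

/ø/ harmonizes with /ɯ/ ([+back]) → [o]
/i/ harmonizes with /ɯ/ ([+back]) → [ɯ]
2 segments change.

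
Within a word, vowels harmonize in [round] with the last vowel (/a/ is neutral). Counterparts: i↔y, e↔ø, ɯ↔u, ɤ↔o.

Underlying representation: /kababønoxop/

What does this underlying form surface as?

no segment meets the rule's conditions; no change.

[kababønoxop]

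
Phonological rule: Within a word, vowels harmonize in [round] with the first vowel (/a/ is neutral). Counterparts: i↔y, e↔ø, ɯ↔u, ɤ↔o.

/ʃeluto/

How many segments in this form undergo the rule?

2

/u/ harmonizes with /e/ ([-round]) → [ɯ]
/o/ harmonizes with /e/ ([-round]) → [ɤ]
2 segments change.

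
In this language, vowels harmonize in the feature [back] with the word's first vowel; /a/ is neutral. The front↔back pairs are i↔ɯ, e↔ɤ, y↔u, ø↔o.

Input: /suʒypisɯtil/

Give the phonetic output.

[suʒupɯsɯtɯl]

/y/ harmonizes with /u/ ([+back]) → [u]
/i/ harmonizes with /u/ ([+back]) → [ɯ]
/i/ harmonizes with /u/ ([+back]) → [ɯ]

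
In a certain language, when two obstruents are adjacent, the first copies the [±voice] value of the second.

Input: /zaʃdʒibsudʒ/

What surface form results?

[zaʒdʒipsudʒ]

/ʃ/ before /dʒ/ (voiced) → [ʒ]
/b/ before /s/ (voiceless) → [p]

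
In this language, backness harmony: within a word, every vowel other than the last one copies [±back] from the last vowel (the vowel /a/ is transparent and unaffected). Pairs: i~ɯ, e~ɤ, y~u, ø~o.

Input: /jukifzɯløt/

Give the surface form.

/u/ harmonizes with /ø/ ([-back]) → [y]
/ɯ/ harmonizes with /ø/ ([-back]) → [i]

[jykifziløt]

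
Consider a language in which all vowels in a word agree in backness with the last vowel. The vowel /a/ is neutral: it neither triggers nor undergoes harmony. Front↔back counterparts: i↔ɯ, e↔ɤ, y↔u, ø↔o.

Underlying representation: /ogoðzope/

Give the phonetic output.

[øgøðzøpe]

/o/ harmonizes with /e/ ([-back]) → [ø]
/o/ harmonizes with /e/ ([-back]) → [ø]
/o/ harmonizes with /e/ ([-back]) → [ø]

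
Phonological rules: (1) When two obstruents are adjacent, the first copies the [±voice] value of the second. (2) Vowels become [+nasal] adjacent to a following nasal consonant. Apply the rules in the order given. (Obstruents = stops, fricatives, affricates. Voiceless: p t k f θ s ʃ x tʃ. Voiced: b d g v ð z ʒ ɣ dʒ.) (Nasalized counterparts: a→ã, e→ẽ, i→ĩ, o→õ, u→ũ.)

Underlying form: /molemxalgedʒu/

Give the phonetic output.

[molẽmxalgedʒu]

Rule 1: no segment meets the rule's conditions; no change.
After rule 1: molemxalgedʒu
Rule 2: /e/ before nasal /m/ → [ẽ]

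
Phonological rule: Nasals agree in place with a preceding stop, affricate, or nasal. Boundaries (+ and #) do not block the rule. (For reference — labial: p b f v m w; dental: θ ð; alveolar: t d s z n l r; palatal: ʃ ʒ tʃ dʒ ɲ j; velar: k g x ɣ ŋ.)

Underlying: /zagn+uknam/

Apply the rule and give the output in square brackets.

/n/ after /g/ (velar) → [ŋ]
/n/ after /k/ (velar) → [ŋ]

[zagŋ+ukŋam]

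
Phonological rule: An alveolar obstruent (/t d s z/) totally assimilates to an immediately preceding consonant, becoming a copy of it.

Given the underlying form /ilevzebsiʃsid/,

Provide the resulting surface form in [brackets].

/z/ after /v/ → [v] (total assimilation)
/s/ after /b/ → [b] (total assimilation)
/s/ after /ʃ/ → [ʃ] (total assimilation)

[ilevvebbiʃʃid]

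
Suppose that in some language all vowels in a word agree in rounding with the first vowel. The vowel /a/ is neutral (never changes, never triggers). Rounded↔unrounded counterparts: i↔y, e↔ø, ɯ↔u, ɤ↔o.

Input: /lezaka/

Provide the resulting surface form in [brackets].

[lezaka]

no segment meets the rule's conditions; no change.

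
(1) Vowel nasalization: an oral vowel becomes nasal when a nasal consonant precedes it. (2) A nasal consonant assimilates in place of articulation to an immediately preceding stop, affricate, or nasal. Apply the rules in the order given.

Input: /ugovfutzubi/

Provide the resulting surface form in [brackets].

Rule 1: no segment meets the rule's conditions; no change.
After rule 1: ugovfutzubi
Rule 2: no segment meets the rule's conditions; no change.

[ugovfutzubi]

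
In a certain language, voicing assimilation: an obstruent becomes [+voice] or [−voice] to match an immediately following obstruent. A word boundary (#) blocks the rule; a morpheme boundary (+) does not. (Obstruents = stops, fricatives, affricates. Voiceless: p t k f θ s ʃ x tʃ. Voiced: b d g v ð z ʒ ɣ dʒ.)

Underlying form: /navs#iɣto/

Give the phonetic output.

/v/ before /s/ (voiceless) → [f]
/ɣ/ before /t/ (voiceless) → [x]

[nafs#ixto]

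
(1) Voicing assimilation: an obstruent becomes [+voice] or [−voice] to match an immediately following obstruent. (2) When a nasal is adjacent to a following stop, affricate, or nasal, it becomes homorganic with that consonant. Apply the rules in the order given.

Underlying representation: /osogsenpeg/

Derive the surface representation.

[osoksempeg]

Rule 1: /g/ before /s/ (voiceless) → [k]
After rule 1: osoksenpeg
Rule 2: /n/ before /p/ (labial) → [m]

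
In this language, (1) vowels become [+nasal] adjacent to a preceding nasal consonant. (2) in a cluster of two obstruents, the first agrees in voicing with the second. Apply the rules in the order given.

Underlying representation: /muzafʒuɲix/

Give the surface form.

[mũzavʒuɲĩx]

Rule 1: /u/ after nasal /m/ → [ũ]
Rule 1: /i/ after nasal /ɲ/ → [ĩ]
After rule 1: mũzafʒuɲĩx
Rule 2: /f/ before /ʒ/ (voiced) → [v]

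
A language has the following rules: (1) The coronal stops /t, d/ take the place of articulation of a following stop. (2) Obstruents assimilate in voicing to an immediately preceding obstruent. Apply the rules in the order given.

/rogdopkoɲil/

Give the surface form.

[rogdopkoɲil]

Rule 1: no segment meets the rule's conditions; no change.
After rule 1: rogdopkoɲil
Rule 2: no segment meets the rule's conditions; no change.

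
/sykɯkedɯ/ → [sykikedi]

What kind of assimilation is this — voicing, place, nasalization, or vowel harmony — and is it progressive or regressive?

/ɯ/→[i] /ɯ/→[i].
Vowels agree with the first vowel, so the harmony is progressive.

vowel harmony, progressive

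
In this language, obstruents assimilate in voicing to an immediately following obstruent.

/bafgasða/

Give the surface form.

/f/ before /g/ (voiced) → [v]
/s/ before /ð/ (voiced) → [z]

[bavgazða]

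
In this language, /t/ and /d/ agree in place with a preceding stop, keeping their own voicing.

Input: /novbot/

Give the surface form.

no segment meets the rule's conditions; no change.

[novbot]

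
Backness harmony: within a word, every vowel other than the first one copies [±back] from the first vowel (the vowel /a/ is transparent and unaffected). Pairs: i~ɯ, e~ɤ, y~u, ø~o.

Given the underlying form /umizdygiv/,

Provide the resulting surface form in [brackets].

/i/ harmonizes with /u/ ([+back]) → [ɯ]
/y/ harmonizes with /u/ ([+back]) → [u]
/i/ harmonizes with /u/ ([+back]) → [ɯ]

[umɯzdugɯv]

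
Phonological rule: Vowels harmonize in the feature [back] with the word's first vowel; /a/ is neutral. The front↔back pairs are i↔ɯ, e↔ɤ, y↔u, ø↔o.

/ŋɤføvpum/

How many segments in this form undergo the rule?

1

/ø/ harmonizes with /ɤ/ ([+back]) → [o]
1 segment changes.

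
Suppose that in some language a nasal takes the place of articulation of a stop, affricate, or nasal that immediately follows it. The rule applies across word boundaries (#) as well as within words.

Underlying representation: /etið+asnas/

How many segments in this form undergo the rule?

No segment meets the rule's conditions.

0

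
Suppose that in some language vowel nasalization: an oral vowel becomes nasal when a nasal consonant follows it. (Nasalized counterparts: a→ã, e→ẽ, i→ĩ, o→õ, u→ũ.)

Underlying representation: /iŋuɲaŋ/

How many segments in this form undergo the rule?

/i/ before nasal /ŋ/ → [ĩ]
/u/ before nasal /ɲ/ → [ũ]
/a/ before nasal /ŋ/ → [ã]
3 segments change.

3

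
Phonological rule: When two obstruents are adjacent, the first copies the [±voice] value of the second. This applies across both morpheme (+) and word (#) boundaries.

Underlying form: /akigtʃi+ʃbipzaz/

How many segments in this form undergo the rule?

3

/g/ before /tʃ/ (voiceless) → [k]
/ʃ/ before /b/ (voiced) → [ʒ]
/p/ before /z/ (voiced) → [b]
3 segments change.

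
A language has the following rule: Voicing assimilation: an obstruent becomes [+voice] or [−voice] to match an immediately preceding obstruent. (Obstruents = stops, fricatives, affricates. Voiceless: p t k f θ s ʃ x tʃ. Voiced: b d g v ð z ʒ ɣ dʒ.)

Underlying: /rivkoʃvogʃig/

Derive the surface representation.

/k/ after /v/ (voiced) → [g]
/v/ after /ʃ/ (voiceless) → [f]
/ʃ/ after /g/ (voiced) → [ʒ]

[rivgoʃfogʒig]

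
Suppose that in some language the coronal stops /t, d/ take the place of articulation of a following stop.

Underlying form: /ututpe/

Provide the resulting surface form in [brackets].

/t/ before /p/ (labial) → [p]

[utuppe]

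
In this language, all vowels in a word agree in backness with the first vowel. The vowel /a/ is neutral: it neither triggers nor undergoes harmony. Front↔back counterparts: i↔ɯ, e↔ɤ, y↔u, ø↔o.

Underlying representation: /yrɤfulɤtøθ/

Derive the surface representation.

[yrefyletøθ]

/ɤ/ harmonizes with /y/ ([-back]) → [e]
/u/ harmonizes with /y/ ([-back]) → [y]
/ɤ/ harmonizes with /y/ ([-back]) → [e]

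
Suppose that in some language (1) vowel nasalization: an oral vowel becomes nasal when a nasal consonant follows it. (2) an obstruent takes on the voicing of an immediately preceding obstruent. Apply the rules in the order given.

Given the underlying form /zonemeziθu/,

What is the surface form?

Rule 1: /o/ before nasal /n/ → [õ]
Rule 1: /e/ before nasal /m/ → [ẽ]
After rule 1: zõnẽmeziθu
Rule 2: no segment meets the rule's conditions; no change.

[zõnẽmeziθu]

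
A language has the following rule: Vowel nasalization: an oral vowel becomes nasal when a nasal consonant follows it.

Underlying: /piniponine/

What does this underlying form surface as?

[pĩnipõnĩne]

/i/ before nasal /n/ → [ĩ]
/o/ before nasal /n/ → [õ]
/i/ before nasal /n/ → [ĩ]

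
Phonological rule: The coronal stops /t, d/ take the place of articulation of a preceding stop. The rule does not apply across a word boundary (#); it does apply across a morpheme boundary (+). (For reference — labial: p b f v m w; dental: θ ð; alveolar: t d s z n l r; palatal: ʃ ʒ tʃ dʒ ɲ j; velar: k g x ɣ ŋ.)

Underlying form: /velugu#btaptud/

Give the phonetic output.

/t/ after /b/ (labial) → [p]
/t/ after /p/ (labial) → [p]

[velugu#bpappud]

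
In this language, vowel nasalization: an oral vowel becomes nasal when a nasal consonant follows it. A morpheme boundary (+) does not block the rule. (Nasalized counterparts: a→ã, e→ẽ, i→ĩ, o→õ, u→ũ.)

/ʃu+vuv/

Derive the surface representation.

[ʃu+vuv]

no segment meets the rule's conditions; no change.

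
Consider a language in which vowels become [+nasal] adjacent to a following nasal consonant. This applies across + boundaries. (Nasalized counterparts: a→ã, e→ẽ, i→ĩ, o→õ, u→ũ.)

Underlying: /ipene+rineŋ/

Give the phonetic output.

/e/ before nasal /n/ → [ẽ]
/i/ before nasal /n/ → [ĩ]
/e/ before nasal /ŋ/ → [ẽ]

[ipẽne+rĩnẽŋ]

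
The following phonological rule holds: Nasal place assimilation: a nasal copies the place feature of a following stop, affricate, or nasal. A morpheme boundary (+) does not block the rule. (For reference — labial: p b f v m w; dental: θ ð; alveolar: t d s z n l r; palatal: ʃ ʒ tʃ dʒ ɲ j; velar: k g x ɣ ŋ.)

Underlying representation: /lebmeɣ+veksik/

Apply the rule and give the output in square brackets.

[lebmeɣ+veksik]

no segment meets the rule's conditions; no change.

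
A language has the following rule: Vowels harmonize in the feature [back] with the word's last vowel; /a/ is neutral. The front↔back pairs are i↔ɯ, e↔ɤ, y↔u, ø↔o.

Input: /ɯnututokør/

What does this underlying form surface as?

[inytytøkør]

/ɯ/ harmonizes with /ø/ ([-back]) → [i]
/u/ harmonizes with /ø/ ([-back]) → [y]
/u/ harmonizes with /ø/ ([-back]) → [y]
/o/ harmonizes with /ø/ ([-back]) → [ø]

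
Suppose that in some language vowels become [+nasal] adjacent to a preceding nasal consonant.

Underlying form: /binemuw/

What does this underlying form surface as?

/e/ after nasal /n/ → [ẽ]
/u/ after nasal /m/ → [ũ]

[binẽmũw]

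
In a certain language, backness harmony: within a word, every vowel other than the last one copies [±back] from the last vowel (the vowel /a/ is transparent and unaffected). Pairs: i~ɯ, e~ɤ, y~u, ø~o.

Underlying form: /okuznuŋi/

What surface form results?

[økyznyŋi]

/o/ harmonizes with /i/ ([-back]) → [ø]
/u/ harmonizes with /i/ ([-back]) → [y]
/u/ harmonizes with /i/ ([-back]) → [y]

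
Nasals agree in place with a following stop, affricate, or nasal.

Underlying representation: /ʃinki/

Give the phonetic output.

[ʃiŋki]

/n/ before /k/ (velar) → [ŋ]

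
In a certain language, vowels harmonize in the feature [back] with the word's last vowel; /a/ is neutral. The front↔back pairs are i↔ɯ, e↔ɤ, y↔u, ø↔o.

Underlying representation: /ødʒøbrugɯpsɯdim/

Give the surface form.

[ødʒøbrygipsidim]

/u/ harmonizes with /i/ ([-back]) → [y]
/ɯ/ harmonizes with /i/ ([-back]) → [i]
/ɯ/ harmonizes with /i/ ([-back]) → [i]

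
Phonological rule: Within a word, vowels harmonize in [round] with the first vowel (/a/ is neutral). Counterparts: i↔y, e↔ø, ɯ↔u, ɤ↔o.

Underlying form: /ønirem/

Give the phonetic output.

/i/ harmonizes with /ø/ ([+round]) → [y]
/e/ harmonizes with /ø/ ([+round]) → [ø]

[ønyrøm]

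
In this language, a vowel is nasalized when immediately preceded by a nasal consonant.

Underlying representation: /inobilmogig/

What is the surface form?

/o/ after nasal /n/ → [õ]
/o/ after nasal /m/ → [õ]

[inõbilmõgig]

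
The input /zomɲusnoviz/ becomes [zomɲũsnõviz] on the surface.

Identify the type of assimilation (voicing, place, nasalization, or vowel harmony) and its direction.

nasalization, progressive

/u/→[ũ] /o/→[õ].
Each target copies a feature from the preceding segment, so the direction is progressive.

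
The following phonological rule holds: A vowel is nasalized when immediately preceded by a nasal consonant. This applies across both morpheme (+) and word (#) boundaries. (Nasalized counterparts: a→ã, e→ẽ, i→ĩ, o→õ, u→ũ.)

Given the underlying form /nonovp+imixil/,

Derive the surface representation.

/o/ after nasal /n/ → [õ]
/o/ after nasal /n/ → [õ]
/i/ after nasal /m/ → [ĩ]

[nõnõvp+imĩxil]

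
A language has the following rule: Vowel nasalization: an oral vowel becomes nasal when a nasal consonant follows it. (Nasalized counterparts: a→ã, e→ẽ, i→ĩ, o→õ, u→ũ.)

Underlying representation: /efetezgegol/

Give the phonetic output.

no segment meets the rule's conditions; no change.

[efetezgegol]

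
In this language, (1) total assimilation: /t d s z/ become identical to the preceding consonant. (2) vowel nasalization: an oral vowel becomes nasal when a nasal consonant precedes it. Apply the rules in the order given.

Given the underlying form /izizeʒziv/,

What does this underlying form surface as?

[izizeʒʒiv]

Rule 1: /z/ after /ʒ/ → [ʒ] (total assimilation)
After rule 1: izizeʒʒiv
Rule 2: no segment meets the rule's conditions; no change.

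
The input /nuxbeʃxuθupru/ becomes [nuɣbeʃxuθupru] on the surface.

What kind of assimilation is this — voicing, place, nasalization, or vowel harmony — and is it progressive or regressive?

voicing assimilation, regressive

/x/→[ɣ].
Each target copies a feature from the following segment, so the direction is regressive.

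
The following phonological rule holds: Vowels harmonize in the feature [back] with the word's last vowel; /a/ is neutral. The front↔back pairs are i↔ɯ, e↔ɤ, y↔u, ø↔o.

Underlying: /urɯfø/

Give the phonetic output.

/u/ harmonizes with /ø/ ([-back]) → [y]
/ɯ/ harmonizes with /ø/ ([-back]) → [i]

[yrifø]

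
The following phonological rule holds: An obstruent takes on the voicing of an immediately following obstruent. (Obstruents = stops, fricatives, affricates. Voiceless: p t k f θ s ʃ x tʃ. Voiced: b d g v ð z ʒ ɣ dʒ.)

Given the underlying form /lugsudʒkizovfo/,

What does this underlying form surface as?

/g/ before /s/ (voiceless) → [k]
/dʒ/ before /k/ (voiceless) → [tʃ]
/v/ before /f/ (voiceless) → [f]

[luksutʃkizoffo]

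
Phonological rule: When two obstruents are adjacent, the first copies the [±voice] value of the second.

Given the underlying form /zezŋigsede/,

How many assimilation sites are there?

1

/g/ before /s/ (voiceless) → [k]
1 segment changes.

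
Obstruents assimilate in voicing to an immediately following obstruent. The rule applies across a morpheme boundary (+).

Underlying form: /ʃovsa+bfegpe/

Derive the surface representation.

/v/ before /s/ (voiceless) → [f]
/b/ before /f/ (voiceless) → [p]
/g/ before /p/ (voiceless) → [k]

[ʃofsa+pfekpe]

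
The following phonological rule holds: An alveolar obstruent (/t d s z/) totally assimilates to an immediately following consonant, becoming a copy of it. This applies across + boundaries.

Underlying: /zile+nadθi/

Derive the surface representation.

[zile+naθθi]

/d/ before /θ/ → [θ] (total assimilation)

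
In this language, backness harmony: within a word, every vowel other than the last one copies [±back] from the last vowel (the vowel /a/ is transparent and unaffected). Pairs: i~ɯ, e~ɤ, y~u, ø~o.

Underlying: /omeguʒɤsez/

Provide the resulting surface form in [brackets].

[ømegyʒesez]

/o/ harmonizes with /e/ ([-back]) → [ø]
/u/ harmonizes with /e/ ([-back]) → [y]
/ɤ/ harmonizes with /e/ ([-back]) → [e]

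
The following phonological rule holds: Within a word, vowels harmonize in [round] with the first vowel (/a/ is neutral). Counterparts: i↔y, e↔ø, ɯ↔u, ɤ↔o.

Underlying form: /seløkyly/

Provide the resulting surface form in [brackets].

/ø/ harmonizes with /e/ ([-round]) → [e]
/y/ harmonizes with /e/ ([-round]) → [i]
/y/ harmonizes with /e/ ([-round]) → [i]

[selekili]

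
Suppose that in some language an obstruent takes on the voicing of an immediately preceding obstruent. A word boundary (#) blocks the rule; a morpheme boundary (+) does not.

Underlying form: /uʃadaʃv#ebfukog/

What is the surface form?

[uʃadaʃf#ebvukog]

/v/ after /ʃ/ (voiceless) → [f]
/f/ after /b/ (voiced) → [v]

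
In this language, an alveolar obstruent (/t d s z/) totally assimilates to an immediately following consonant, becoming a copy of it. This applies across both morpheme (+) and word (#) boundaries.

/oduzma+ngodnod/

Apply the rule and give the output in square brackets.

[odumma+ngonnod]

/z/ before /m/ → [m] (total assimilation)
/d/ before /n/ → [n] (total assimilation)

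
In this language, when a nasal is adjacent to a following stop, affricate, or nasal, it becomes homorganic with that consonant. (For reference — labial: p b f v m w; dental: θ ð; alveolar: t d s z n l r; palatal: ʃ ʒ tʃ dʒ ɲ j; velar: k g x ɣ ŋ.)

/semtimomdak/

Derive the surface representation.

/m/ before /t/ (alveolar) → [n]
/m/ before /d/ (alveolar) → [n]

[sentimondak]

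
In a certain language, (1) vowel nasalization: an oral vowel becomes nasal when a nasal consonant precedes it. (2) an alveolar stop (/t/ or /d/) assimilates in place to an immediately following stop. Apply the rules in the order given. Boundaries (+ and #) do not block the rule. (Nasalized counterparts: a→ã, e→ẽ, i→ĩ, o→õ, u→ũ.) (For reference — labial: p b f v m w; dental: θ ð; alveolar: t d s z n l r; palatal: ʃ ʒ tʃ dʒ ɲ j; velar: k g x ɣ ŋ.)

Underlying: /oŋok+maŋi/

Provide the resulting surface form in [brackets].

[oŋõk+mãŋĩ]

Rule 1: /o/ after nasal /ŋ/ → [õ]
Rule 1: /a/ after nasal /m/ → [ã]
Rule 1: /i/ after nasal /ŋ/ → [ĩ]
After rule 1: oŋõk+mãŋĩ
Rule 2: no segment meets the rule's conditions; no change.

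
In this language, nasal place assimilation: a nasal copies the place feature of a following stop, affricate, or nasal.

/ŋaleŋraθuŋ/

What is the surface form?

no segment meets the rule's conditions; no change.

[ŋaleŋraθuŋ]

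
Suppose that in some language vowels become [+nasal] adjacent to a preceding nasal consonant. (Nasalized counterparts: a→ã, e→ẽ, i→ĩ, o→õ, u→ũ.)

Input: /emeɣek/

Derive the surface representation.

/e/ after nasal /m/ → [ẽ]

[emẽɣek]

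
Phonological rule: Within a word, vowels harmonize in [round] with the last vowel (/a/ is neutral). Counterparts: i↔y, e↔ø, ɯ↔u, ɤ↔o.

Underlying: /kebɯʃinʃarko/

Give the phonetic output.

/e/ harmonizes with /o/ ([+round]) → [ø]
/ɯ/ harmonizes with /o/ ([+round]) → [u]
/i/ harmonizes with /o/ ([+round]) → [y]

[købuʃynʃarko]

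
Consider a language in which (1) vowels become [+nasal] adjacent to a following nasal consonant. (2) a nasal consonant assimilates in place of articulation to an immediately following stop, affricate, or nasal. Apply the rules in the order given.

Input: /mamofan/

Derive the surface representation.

[mãmofãn]

Rule 1: /a/ before nasal /m/ → [ã]
Rule 1: /a/ before nasal /n/ → [ã]
After rule 1: mãmofãn
Rule 2: no segment meets the rule's conditions; no change.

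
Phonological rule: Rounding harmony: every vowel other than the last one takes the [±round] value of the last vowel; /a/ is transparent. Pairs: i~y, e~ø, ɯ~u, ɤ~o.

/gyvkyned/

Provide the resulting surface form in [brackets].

[givkined]

/y/ harmonizes with /e/ ([-round]) → [i]
/y/ harmonizes with /e/ ([-round]) → [i]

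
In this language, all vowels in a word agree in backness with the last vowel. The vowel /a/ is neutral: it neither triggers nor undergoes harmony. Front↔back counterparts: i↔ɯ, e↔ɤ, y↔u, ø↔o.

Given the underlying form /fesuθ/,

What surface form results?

[fɤsuθ]

/e/ harmonizes with /u/ ([+back]) → [ɤ]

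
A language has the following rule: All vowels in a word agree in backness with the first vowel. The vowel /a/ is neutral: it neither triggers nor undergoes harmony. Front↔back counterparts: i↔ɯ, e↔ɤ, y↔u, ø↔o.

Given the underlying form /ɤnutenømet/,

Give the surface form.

/e/ harmonizes with /ɤ/ ([+back]) → [ɤ]
/ø/ harmonizes with /ɤ/ ([+back]) → [o]
/e/ harmonizes with /ɤ/ ([+back]) → [ɤ]

[ɤnutɤnomɤt]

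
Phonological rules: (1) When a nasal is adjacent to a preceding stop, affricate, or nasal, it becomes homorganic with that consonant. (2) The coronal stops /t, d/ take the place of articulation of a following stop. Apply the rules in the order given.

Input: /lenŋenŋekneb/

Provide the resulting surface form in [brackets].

Rule 1: /ŋ/ after /n/ (alveolar) → [n]
Rule 1: /ŋ/ after /n/ (alveolar) → [n]
Rule 1: /n/ after /k/ (velar) → [ŋ]
After rule 1: lennennekŋeb
Rule 2: no segment meets the rule's conditions; no change.

[lennennekŋeb]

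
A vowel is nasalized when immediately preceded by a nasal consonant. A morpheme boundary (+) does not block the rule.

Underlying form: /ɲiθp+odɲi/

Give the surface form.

[ɲĩθp+odɲĩ]

/i/ after nasal /ɲ/ → [ĩ]
/i/ after nasal /ɲ/ → [ĩ]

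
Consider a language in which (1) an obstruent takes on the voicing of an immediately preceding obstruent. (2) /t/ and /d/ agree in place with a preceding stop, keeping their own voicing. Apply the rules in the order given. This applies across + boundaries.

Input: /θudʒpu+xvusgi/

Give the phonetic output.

Rule 1: /p/ after /dʒ/ (voiced) → [b]
Rule 1: /v/ after /x/ (voiceless) → [f]
Rule 1: /g/ after /s/ (voiceless) → [k]
After rule 1: θudʒbu+xfuski
Rule 2: no segment meets the rule's conditions; no change.

[θudʒbu+xfuski]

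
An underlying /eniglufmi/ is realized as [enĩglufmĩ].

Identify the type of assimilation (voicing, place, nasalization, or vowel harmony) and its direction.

/i/→[ĩ] /i/→[ĩ].
Each target copies a feature from the preceding segment, so the direction is progressive.

nasalization, progressive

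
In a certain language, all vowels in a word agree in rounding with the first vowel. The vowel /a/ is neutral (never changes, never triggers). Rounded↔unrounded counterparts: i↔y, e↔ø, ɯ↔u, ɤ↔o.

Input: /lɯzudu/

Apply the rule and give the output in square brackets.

/u/ harmonizes with /ɯ/ ([-round]) → [ɯ]
/u/ harmonizes with /ɯ/ ([-round]) → [ɯ]

[lɯzɯdɯ]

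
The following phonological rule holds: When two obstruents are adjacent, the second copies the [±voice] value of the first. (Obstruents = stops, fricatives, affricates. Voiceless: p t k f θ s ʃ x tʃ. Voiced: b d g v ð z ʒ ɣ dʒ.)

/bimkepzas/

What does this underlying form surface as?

/z/ after /p/ (voiceless) → [s]

[bimkepsas]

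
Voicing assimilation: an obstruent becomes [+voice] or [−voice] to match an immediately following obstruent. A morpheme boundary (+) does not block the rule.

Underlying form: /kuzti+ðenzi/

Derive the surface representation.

/z/ before /t/ (voiceless) → [s]

[kusti+ðenzi]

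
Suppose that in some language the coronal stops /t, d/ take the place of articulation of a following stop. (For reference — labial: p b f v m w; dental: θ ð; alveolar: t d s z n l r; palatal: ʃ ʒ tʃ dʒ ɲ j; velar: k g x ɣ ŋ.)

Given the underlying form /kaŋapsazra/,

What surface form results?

no segment meets the rule's conditions; no change.

[kaŋapsazra]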